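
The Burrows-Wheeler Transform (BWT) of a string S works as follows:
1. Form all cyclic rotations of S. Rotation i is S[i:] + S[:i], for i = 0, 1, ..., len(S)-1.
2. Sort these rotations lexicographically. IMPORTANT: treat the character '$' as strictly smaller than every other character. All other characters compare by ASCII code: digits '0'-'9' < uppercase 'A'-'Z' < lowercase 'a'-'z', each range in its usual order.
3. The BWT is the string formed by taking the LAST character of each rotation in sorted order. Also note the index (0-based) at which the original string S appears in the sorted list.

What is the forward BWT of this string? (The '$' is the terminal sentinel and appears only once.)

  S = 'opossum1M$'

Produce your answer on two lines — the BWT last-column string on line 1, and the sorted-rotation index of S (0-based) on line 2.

All 10 rotations (rotation i = S[i:]+S[:i]):
  rot[0] = opossum1M$
  rot[1] = possum1M$o
  rot[2] = ossum1M$op
  rot[3] = ssum1M$opo
  rot[4] = sum1M$opos
  rot[5] = um1M$oposs
  rot[6] = m1M$opossu
  rot[7] = 1M$opossum
  rot[8] = M$opossum1
  rot[9] = $opossum1M
Sorted (with $ < everything):
  sorted[0] = $opossum1M  (last char: 'M')
  sorted[1] = 1M$opossum  (last char: 'm')
  sorted[2] = M$opossum1  (last char: '1')
  sorted[3] = m1M$opossu  (last char: 'u')
  sorted[4] = opossum1M$  (last char: '$')
  sorted[5] = ossum1M$op  (last char: 'p')
  sorted[6] = possum1M$o  (last char: 'o')
  sorted[7] = ssum1M$opo  (last char: 'o')
  sorted[8] = sum1M$opos  (last char: 's')
  sorted[9] = um1M$oposs  (last char: 's')
Last column: Mm1u$pooss
Original string S is at sorted index 4

Answer: Mm1u$pooss
4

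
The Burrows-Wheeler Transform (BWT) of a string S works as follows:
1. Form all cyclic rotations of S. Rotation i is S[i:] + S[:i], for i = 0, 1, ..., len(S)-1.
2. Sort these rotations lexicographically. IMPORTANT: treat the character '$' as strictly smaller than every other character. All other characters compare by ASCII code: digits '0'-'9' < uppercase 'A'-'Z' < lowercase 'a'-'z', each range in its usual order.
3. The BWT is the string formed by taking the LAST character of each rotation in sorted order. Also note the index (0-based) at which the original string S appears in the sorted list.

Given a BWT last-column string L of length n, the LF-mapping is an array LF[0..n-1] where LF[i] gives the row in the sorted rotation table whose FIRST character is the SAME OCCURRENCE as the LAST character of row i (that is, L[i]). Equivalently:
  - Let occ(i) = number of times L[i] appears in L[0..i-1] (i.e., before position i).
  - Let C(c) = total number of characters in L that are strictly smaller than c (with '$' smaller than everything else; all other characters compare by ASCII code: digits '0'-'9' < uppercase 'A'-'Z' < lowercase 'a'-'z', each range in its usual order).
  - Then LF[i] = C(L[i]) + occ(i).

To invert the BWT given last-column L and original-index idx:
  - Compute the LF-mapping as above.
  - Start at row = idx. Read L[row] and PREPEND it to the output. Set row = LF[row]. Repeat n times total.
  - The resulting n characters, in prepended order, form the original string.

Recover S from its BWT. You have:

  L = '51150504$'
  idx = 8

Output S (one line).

Answer: 54510105$

Derivation:
LF mapping: 6 3 4 7 1 8 2 5 0
Walk LF starting at row 8, prepending L[row]:
  step 1: row=8, L[8]='$', prepend. Next row=LF[8]=0
  step 2: row=0, L[0]='5', prepend. Next row=LF[0]=6
  step 3: row=6, L[6]='0', prepend. Next row=LF[6]=2
  step 4: row=2, L[2]='1', prepend. Next row=LF[2]=4
  step 5: row=4, L[4]='0', prepend. Next row=LF[4]=1
  step 6: row=1, L[1]='1', prepend. Next row=LF[1]=3
  step 7: row=3, L[3]='5', prepend. Next row=LF[3]=7
  step 8: row=7, L[7]='4', prepend. Next row=LF[7]=5
  step 9: row=5, L[5]='5', prepend. Next row=LF[5]=8
Reversed output: 54510105$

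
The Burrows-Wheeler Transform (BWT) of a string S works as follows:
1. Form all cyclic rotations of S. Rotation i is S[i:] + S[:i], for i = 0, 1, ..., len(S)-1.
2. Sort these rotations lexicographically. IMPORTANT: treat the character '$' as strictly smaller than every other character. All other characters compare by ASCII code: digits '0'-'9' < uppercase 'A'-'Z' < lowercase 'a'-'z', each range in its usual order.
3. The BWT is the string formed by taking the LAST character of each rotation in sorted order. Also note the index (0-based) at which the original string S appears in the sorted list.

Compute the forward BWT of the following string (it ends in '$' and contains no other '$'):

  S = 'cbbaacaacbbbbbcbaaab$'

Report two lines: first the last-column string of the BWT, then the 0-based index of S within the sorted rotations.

Answer: bbabcaaaacbccbbbbab$a
19

Derivation:
All 21 rotations (rotation i = S[i:]+S[:i]):
  rot[0] = cbbaacaacbbbbbcbaaab$
  rot[1] = bbaacaacbbbbbcbaaab$c
  rot[2] = baacaacbbbbbcbaaab$cb
  rot[3] = aacaacbbbbbcbaaab$cbb
  rot[4] = acaacbbbbbcbaaab$cbba
  rot[5] = caacbbbbbcbaaab$cbbaa
  rot[6] = aacbbbbbcbaaab$cbbaac
  rot[7] = acbbbbbcbaaab$cbbaaca
  rot[8] = cbbbbbcbaaab$cbbaacaa
  rot[9] = bbbbbcbaaab$cbbaacaac
  rot[10] = bbbbcbaaab$cbbaacaacb
  rot[11] = bbbcbaaab$cbbaacaacbb
  rot[12] = bbcbaaab$cbbaacaacbbb
  rot[13] = bcbaaab$cbbaacaacbbbb
  rot[14] = cbaaab$cbbaacaacbbbbb
  rot[15] = baaab$cbbaacaacbbbbbc
  rot[16] = aaab$cbbaacaacbbbbbcb
  rot[17] = aab$cbbaacaacbbbbbcba
  rot[18] = ab$cbbaacaacbbbbbcbaa
  rot[19] = b$cbbaacaacbbbbbcbaaa
  rot[20] = $cbbaacaacbbbbbcbaaab
Sorted (with $ < everything):
  sorted[0] = $cbbaacaacbbbbbcbaaab  (last char: 'b')
  sorted[1] = aaab$cbbaacaacbbbbbcb  (last char: 'b')
  sorted[2] = aab$cbbaacaacbbbbbcba  (last char: 'a')
  sorted[3] = aacaacbbbbbcbaaab$cbb  (last char: 'b')
  sorted[4] = aacbbbbbcbaaab$cbbaac  (last char: 'c')
  sorted[5] = ab$cbbaacaacbbbbbcbaa  (last char: 'a')
  sorted[6] = acaacbbbbbcbaaab$cbba  (last char: 'a')
  sorted[7] = acbbbbbcbaaab$cbbaaca  (last char: 'a')
  sorted[8] = b$cbbaacaacbbbbbcbaaa  (last char: 'a')
  sorted[9] = baaab$cbbaacaacbbbbbc  (last char: 'c')
  sorted[10] = baacaacbbbbbcbaaab$cb  (last char: 'b')
  sorted[11] = bbaacaacbbbbbcbaaab$c  (last char: 'c')
  sorted[12] = bbbbbcbaaab$cbbaacaac  (last char: 'c')
  sorted[13] = bbbbcbaaab$cbbaacaacb  (last char: 'b')
  sorted[14] = bbbcbaaab$cbbaacaacbb  (last char: 'b')
  sorted[15] = bbcbaaab$cbbaacaacbbb  (last char: 'b')
  sorted[16] = bcbaaab$cbbaacaacbbbb  (last char: 'b')
  sorted[17] = caacbbbbbcbaaab$cbbaa  (last char: 'a')
  sorted[18] = cbaaab$cbbaacaacbbbbb  (last char: 'b')
  sorted[19] = cbbaacaacbbbbbcbaaab$  (last char: '$')
  sorted[20] = cbbbbbcbaaab$cbbaacaa  (last char: 'a')
Last column: bbabcaaaacbccbbbbab$a
Original string S is at sorted index 19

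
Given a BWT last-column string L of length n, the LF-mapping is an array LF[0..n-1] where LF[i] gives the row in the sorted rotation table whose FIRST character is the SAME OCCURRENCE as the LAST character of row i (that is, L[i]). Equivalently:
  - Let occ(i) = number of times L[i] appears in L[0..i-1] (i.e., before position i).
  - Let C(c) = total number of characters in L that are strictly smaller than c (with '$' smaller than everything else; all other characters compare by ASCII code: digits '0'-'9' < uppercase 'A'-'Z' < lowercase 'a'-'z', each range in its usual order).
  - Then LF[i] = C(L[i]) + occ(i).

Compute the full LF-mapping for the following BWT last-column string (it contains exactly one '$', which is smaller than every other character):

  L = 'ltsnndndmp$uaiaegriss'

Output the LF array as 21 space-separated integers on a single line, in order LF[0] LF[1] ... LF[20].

Char counts: '$':1, 'a':2, 'd':2, 'e':1, 'g':1, 'i':2, 'l':1, 'm':1, 'n':3, 'p':1, 'r':1, 's':3, 't':1, 'u':1
C (first-col start): C('$')=0, C('a')=1, C('d')=3, C('e')=5, C('g')=6, C('i')=7, C('l')=9, C('m')=10, C('n')=11, C('p')=14, C('r')=15, C('s')=16, C('t')=19, C('u')=20
L[0]='l': occ=0, LF[0]=C('l')+0=9+0=9
L[1]='t': occ=0, LF[1]=C('t')+0=19+0=19
L[2]='s': occ=0, LF[2]=C('s')+0=16+0=16
L[3]='n': occ=0, LF[3]=C('n')+0=11+0=11
L[4]='n': occ=1, LF[4]=C('n')+1=11+1=12
L[5]='d': occ=0, LF[5]=C('d')+0=3+0=3
L[6]='n': occ=2, LF[6]=C('n')+2=11+2=13
L[7]='d': occ=1, LF[7]=C('d')+1=3+1=4
L[8]='m': occ=0, LF[8]=C('m')+0=10+0=10
L[9]='p': occ=0, LF[9]=C('p')+0=14+0=14
L[10]='$': occ=0, LF[10]=C('$')+0=0+0=0
L[11]='u': occ=0, LF[11]=C('u')+0=20+0=20
L[12]='a': occ=0, LF[12]=C('a')+0=1+0=1
L[13]='i': occ=0, LF[13]=C('i')+0=7+0=7
L[14]='a': occ=1, LF[14]=C('a')+1=1+1=2
L[15]='e': occ=0, LF[15]=C('e')+0=5+0=5
L[16]='g': occ=0, LF[16]=C('g')+0=6+0=6
L[17]='r': occ=0, LF[17]=C('r')+0=15+0=15
L[18]='i': occ=1, LF[18]=C('i')+1=7+1=8
L[19]='s': occ=1, LF[19]=C('s')+1=16+1=17
L[20]='s': occ=2, LF[20]=C('s')+2=16+2=18

Answer: 9 19 16 11 12 3 13 4 10 14 0 20 1 7 2 5 6 15 8 17 18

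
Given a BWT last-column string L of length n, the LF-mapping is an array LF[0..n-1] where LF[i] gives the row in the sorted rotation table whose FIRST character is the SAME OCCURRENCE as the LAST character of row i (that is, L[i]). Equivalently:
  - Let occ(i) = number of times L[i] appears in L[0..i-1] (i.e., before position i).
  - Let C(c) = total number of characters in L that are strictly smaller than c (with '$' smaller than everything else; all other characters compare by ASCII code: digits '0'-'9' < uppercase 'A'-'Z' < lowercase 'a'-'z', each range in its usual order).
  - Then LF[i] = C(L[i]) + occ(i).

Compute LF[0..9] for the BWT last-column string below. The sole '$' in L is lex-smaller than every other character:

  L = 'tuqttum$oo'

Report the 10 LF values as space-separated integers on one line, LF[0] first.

Char counts: '$':1, 'm':1, 'o':2, 'q':1, 't':3, 'u':2
C (first-col start): C('$')=0, C('m')=1, C('o')=2, C('q')=4, C('t')=5, C('u')=8
L[0]='t': occ=0, LF[0]=C('t')+0=5+0=5
L[1]='u': occ=0, LF[1]=C('u')+0=8+0=8
L[2]='q': occ=0, LF[2]=C('q')+0=4+0=4
L[3]='t': occ=1, LF[3]=C('t')+1=5+1=6
L[4]='t': occ=2, LF[4]=C('t')+2=5+2=7
L[5]='u': occ=1, LF[5]=C('u')+1=8+1=9
L[6]='m': occ=0, LF[6]=C('m')+0=1+0=1
L[7]='$': occ=0, LF[7]=C('$')+0=0+0=0
L[8]='o': occ=0, LF[8]=C('o')+0=2+0=2
L[9]='o': occ=1, LF[9]=C('o')+1=2+1=3

Answer: 5 8 4 6 7 9 1 0 2 3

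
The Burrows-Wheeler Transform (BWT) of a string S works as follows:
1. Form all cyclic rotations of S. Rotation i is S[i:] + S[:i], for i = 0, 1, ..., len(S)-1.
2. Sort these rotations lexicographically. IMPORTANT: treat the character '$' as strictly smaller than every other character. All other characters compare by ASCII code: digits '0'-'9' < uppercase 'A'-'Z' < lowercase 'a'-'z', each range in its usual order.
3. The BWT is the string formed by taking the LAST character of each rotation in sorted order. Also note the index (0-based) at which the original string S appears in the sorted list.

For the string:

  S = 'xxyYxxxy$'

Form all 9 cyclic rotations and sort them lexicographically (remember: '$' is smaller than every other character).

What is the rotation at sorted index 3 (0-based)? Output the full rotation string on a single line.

All 9 rotations (rotation i = S[i:]+S[:i]):
  rot[0] = xxyYxxxy$
  rot[1] = xyYxxxy$x
  rot[2] = yYxxxy$xx
  rot[3] = Yxxxy$xxy
  rot[4] = xxxy$xxyY
  rot[5] = xxy$xxyYx
  rot[6] = xy$xxyYxx
  rot[7] = y$xxyYxxx
  rot[8] = $xxyYxxxy
Sorted (with $ < everything):
  sorted[0] = $xxyYxxxy
  sorted[1] = Yxxxy$xxy
  sorted[2] = xxxy$xxyY
  sorted[3] = xxy$xxyYx
  sorted[4] = xxyYxxxy$
  sorted[5] = xy$xxyYxx
  sorted[6] = xyYxxxy$x
  sorted[7] = y$xxyYxxx
  sorted[8] = yYxxxy$xx
sorted[3] = xxy$xxyYx

Answer: xxy$xxyYx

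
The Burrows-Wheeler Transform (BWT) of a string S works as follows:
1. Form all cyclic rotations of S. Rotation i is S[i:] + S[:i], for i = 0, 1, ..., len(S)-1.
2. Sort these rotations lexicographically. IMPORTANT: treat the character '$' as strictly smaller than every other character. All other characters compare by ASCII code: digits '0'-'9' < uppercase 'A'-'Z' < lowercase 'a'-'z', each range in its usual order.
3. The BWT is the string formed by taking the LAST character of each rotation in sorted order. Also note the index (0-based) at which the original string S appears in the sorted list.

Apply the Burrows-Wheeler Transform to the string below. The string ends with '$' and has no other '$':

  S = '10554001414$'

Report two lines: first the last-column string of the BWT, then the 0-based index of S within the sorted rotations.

All 12 rotations (rotation i = S[i:]+S[:i]):
  rot[0] = 10554001414$
  rot[1] = 0554001414$1
  rot[2] = 554001414$10
  rot[3] = 54001414$105
  rot[4] = 4001414$1055
  rot[5] = 001414$10554
  rot[6] = 01414$105540
  rot[7] = 1414$1055400
  rot[8] = 414$10554001
  rot[9] = 14$105540014
  rot[10] = 4$1055400141
  rot[11] = $10554001414
Sorted (with $ < everything):
  sorted[0] = $10554001414  (last char: '4')
  sorted[1] = 001414$10554  (last char: '4')
  sorted[2] = 01414$105540  (last char: '0')
  sorted[3] = 0554001414$1  (last char: '1')
  sorted[4] = 10554001414$  (last char: '$')
  sorted[5] = 14$105540014  (last char: '4')
  sorted[6] = 1414$1055400  (last char: '0')
  sorted[7] = 4$1055400141  (last char: '1')
  sorted[8] = 4001414$1055  (last char: '5')
  sorted[9] = 414$10554001  (last char: '1')
  sorted[10] = 54001414$105  (last char: '5')
  sorted[11] = 554001414$10  (last char: '0')
Last column: 4401$4015150
Original string S is at sorted index 4

Answer: 4401$4015150
4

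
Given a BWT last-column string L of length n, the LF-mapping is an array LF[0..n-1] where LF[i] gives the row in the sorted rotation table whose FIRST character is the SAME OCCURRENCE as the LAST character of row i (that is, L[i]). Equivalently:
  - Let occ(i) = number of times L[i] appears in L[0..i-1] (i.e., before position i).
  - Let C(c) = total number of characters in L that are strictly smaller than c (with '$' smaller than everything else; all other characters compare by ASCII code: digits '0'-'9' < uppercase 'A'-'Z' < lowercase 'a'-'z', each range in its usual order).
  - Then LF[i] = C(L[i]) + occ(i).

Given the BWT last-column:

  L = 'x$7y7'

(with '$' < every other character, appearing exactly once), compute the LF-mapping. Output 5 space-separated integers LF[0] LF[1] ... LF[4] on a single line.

Char counts: '$':1, '7':2, 'x':1, 'y':1
C (first-col start): C('$')=0, C('7')=1, C('x')=3, C('y')=4
L[0]='x': occ=0, LF[0]=C('x')+0=3+0=3
L[1]='$': occ=0, LF[1]=C('$')+0=0+0=0
L[2]='7': occ=0, LF[2]=C('7')+0=1+0=1
L[3]='y': occ=0, LF[3]=C('y')+0=4+0=4
L[4]='7': occ=1, LF[4]=C('7')+1=1+1=2

Answer: 3 0 1 4 2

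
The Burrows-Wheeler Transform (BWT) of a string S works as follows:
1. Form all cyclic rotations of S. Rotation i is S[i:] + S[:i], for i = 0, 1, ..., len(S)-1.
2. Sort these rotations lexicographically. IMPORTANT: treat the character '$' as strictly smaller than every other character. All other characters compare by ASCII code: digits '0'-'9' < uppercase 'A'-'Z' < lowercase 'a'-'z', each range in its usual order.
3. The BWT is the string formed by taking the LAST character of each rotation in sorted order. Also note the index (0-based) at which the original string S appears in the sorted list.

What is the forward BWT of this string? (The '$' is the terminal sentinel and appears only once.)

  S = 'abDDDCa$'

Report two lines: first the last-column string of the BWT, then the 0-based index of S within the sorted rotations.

All 8 rotations (rotation i = S[i:]+S[:i]):
  rot[0] = abDDDCa$
  rot[1] = bDDDCa$a
  rot[2] = DDDCa$ab
  rot[3] = DDCa$abD
  rot[4] = DCa$abDD
  rot[5] = Ca$abDDD
  rot[6] = a$abDDDC
  rot[7] = $abDDDCa
Sorted (with $ < everything):
  sorted[0] = $abDDDCa  (last char: 'a')
  sorted[1] = Ca$abDDD  (last char: 'D')
  sorted[2] = DCa$abDD  (last char: 'D')
  sorted[3] = DDCa$abD  (last char: 'D')
  sorted[4] = DDDCa$ab  (last char: 'b')
  sorted[5] = a$abDDDC  (last char: 'C')
  sorted[6] = abDDDCa$  (last char: '$')
  sorted[7] = bDDDCa$a  (last char: 'a')
Last column: aDDDbC$a
Original string S is at sorted index 6

Answer: aDDDbC$a
6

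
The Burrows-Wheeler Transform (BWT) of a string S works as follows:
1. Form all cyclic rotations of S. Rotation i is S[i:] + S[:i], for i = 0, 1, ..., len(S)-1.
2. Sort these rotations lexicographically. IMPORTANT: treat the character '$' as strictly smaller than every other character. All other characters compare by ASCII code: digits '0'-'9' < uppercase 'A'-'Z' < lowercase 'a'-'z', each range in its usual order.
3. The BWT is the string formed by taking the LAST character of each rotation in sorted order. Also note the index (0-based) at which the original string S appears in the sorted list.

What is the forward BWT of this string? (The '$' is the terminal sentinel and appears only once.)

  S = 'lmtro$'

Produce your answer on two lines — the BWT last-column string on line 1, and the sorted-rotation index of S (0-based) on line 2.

All 6 rotations (rotation i = S[i:]+S[:i]):
  rot[0] = lmtro$
  rot[1] = mtro$l
  rot[2] = tro$lm
  rot[3] = ro$lmt
  rot[4] = o$lmtr
  rot[5] = $lmtro
Sorted (with $ < everything):
  sorted[0] = $lmtro  (last char: 'o')
  sorted[1] = lmtro$  (last char: '$')
  sorted[2] = mtro$l  (last char: 'l')
  sorted[3] = o$lmtr  (last char: 'r')
  sorted[4] = ro$lmt  (last char: 't')
  sorted[5] = tro$lm  (last char: 'm')
Last column: o$lrtm
Original string S is at sorted index 1

Answer: o$lrtm
1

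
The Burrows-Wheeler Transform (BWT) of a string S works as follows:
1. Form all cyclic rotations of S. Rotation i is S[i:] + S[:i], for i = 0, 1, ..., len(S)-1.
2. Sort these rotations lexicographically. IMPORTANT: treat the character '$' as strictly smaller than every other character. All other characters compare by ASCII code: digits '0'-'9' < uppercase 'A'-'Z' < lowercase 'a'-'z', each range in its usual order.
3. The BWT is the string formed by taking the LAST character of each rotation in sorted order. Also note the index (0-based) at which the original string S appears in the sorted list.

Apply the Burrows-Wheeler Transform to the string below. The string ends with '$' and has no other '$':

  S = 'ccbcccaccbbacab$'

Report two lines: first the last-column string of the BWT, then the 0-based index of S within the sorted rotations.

Answer: bcbcabccacccca$b
14

Derivation:
All 16 rotations (rotation i = S[i:]+S[:i]):
  rot[0] = ccbcccaccbbacab$
  rot[1] = cbcccaccbbacab$c
  rot[2] = bcccaccbbacab$cc
  rot[3] = cccaccbbacab$ccb
  rot[4] = ccaccbbacab$ccbc
  rot[5] = caccbbacab$ccbcc
  rot[6] = accbbacab$ccbccc
  rot[7] = ccbbacab$ccbccca
  rot[8] = cbbacab$ccbcccac
  rot[9] = bbacab$ccbcccacc
  rot[10] = bacab$ccbcccaccb
  rot[11] = acab$ccbcccaccbb
  rot[12] = cab$ccbcccaccbba
  rot[13] = ab$ccbcccaccbbac
  rot[14] = b$ccbcccaccbbaca
  rot[15] = $ccbcccaccbbacab
Sorted (with $ < everything):
  sorted[0] = $ccbcccaccbbacab  (last char: 'b')
  sorted[1] = ab$ccbcccaccbbac  (last char: 'c')
  sorted[2] = acab$ccbcccaccbb  (last char: 'b')
  sorted[3] = accbbacab$ccbccc  (last char: 'c')
  sorted[4] = b$ccbcccaccbbaca  (last char: 'a')
  sorted[5] = bacab$ccbcccaccb  (last char: 'b')
  sorted[6] = bbacab$ccbcccacc  (last char: 'c')
  sorted[7] = bcccaccbbacab$cc  (last char: 'c')
  sorted[8] = cab$ccbcccaccbba  (last char: 'a')
  sorted[9] = caccbbacab$ccbcc  (last char: 'c')
  sorted[10] = cbbacab$ccbcccac  (last char: 'c')
  sorted[11] = cbcccaccbbacab$c  (last char: 'c')
  sorted[12] = ccaccbbacab$ccbc  (last char: 'c')
  sorted[13] = ccbbacab$ccbccca  (last char: 'a')
  sorted[14] = ccbcccaccbbacab$  (last char: '$')
  sorted[15] = cccaccbbacab$ccb  (last char: 'b')
Last column: bcbcabccacccca$b
Original string S is at sorted index 14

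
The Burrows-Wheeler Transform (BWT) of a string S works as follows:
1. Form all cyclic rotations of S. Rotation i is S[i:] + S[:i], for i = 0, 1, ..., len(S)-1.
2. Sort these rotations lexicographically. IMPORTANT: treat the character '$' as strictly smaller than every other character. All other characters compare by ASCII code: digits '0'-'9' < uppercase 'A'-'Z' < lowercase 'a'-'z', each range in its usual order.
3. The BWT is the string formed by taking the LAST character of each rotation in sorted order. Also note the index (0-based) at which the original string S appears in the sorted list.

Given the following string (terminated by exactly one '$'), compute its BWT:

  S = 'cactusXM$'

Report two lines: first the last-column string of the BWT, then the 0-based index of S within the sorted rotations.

Answer: MXsc$auct
4

Derivation:
All 9 rotations (rotation i = S[i:]+S[:i]):
  rot[0] = cactusXM$
  rot[1] = actusXM$c
  rot[2] = ctusXM$ca
  rot[3] = tusXM$cac
  rot[4] = usXM$cact
  rot[5] = sXM$cactu
  rot[6] = XM$cactus
  rot[7] = M$cactusX
  rot[8] = $cactusXM
Sorted (with $ < everything):
  sorted[0] = $cactusXM  (last char: 'M')
  sorted[1] = M$cactusX  (last char: 'X')
  sorted[2] = XM$cactus  (last char: 's')
  sorted[3] = actusXM$c  (last char: 'c')
  sorted[4] = cactusXM$  (last char: '$')
  sorted[5] = ctusXM$ca  (last char: 'a')
  sorted[6] = sXM$cactu  (last char: 'u')
  sorted[7] = tusXM$cac  (last char: 'c')
  sorted[8] = usXM$cact  (last char: 't')
Last column: MXsc$auct
Original string S is at sorted index 4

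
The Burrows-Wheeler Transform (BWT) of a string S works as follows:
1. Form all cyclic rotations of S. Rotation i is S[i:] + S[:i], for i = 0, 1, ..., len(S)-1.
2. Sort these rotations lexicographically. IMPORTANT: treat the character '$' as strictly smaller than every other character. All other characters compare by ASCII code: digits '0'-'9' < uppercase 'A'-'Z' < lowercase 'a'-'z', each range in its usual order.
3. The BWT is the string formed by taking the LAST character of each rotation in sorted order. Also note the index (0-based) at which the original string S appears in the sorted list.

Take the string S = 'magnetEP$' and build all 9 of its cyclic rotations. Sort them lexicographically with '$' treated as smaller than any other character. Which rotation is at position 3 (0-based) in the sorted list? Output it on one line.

Answer: agnetEP$m

Derivation:
All 9 rotations (rotation i = S[i:]+S[:i]):
  rot[0] = magnetEP$
  rot[1] = agnetEP$m
  rot[2] = gnetEP$ma
  rot[3] = netEP$mag
  rot[4] = etEP$magn
  rot[5] = tEP$magne
  rot[6] = EP$magnet
  rot[7] = P$magnetE
  rot[8] = $magnetEP
Sorted (with $ < everything):
  sorted[0] = $magnetEP
  sorted[1] = EP$magnet
  sorted[2] = P$magnetE
  sorted[3] = agnetEP$m
  sorted[4] = etEP$magn
  sorted[5] = gnetEP$ma
  sorted[6] = magnetEP$
  sorted[7] = netEP$mag
  sorted[8] = tEP$magne
sorted[3] = agnetEP$m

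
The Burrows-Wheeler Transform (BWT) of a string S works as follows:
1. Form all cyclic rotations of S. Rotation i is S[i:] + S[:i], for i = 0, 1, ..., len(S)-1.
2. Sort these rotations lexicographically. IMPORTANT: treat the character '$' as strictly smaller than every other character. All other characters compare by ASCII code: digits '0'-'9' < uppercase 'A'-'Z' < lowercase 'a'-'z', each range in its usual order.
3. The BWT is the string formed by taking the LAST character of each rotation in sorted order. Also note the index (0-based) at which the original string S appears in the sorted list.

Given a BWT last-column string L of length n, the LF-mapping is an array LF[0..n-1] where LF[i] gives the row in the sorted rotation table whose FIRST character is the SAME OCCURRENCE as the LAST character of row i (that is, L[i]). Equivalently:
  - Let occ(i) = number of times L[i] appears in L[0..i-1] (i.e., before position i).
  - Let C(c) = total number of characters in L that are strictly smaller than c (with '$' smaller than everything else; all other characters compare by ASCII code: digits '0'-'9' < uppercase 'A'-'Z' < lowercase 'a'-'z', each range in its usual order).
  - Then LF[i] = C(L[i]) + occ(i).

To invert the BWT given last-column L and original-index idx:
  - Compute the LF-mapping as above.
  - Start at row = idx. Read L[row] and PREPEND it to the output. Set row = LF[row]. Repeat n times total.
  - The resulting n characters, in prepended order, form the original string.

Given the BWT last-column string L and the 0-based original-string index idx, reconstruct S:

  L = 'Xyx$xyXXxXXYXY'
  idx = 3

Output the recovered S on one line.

Answer: XYxYyXxXxXXyX$

Derivation:
LF mapping: 1 12 9 0 10 13 2 3 11 4 5 7 6 8
Walk LF starting at row 3, prepending L[row]:
  step 1: row=3, L[3]='$', prepend. Next row=LF[3]=0
  step 2: row=0, L[0]='X', prepend. Next row=LF[0]=1
  step 3: row=1, L[1]='y', prepend. Next row=LF[1]=12
  step 4: row=12, L[12]='X', prepend. Next row=LF[12]=6
  step 5: row=6, L[6]='X', prepend. Next row=LF[6]=2
  step 6: row=2, L[2]='x', prepend. Next row=LF[2]=9
  step 7: row=9, L[9]='X', prepend. Next row=LF[9]=4
  step 8: row=4, L[4]='x', prepend. Next row=LF[4]=10
  step 9: row=10, L[10]='X', prepend. Next row=LF[10]=5
  step 10: row=5, L[5]='y', prepend. Next row=LF[5]=13
  step 11: row=13, L[13]='Y', prepend. Next row=LF[13]=8
  step 12: row=8, L[8]='x', prepend. Next row=LF[8]=11
  step 13: row=11, L[11]='Y', prepend. Next row=LF[11]=7
  step 14: row=7, L[7]='X', prepend. Next row=LF[7]=3
Reversed output: XYxYyXxXxXXyX$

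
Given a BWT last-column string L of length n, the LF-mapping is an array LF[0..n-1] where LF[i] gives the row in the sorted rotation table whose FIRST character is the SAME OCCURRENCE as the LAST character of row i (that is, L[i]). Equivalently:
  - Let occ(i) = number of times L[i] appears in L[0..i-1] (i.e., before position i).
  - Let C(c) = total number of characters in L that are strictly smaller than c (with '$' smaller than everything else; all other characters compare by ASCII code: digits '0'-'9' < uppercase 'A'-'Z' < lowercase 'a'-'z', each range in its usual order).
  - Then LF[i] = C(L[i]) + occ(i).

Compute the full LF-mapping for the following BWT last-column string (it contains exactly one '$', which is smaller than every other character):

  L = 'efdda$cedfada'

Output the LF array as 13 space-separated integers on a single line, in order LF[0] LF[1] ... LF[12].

Char counts: '$':1, 'a':3, 'c':1, 'd':4, 'e':2, 'f':2
C (first-col start): C('$')=0, C('a')=1, C('c')=4, C('d')=5, C('e')=9, C('f')=11
L[0]='e': occ=0, LF[0]=C('e')+0=9+0=9
L[1]='f': occ=0, LF[1]=C('f')+0=11+0=11
L[2]='d': occ=0, LF[2]=C('d')+0=5+0=5
L[3]='d': occ=1, LF[3]=C('d')+1=5+1=6
L[4]='a': occ=0, LF[4]=C('a')+0=1+0=1
L[5]='$': occ=0, LF[5]=C('$')+0=0+0=0
L[6]='c': occ=0, LF[6]=C('c')+0=4+0=4
L[7]='e': occ=1, LF[7]=C('e')+1=9+1=10
L[8]='d': occ=2, LF[8]=C('d')+2=5+2=7
L[9]='f': occ=1, LF[9]=C('f')+1=11+1=12
L[10]='a': occ=1, LF[10]=C('a')+1=1+1=2
L[11]='d': occ=3, LF[11]=C('d')+3=5+3=8
L[12]='a': occ=2, LF[12]=C('a')+2=1+2=3

Answer: 9 11 5 6 1 0 4 10 7 12 2 8 3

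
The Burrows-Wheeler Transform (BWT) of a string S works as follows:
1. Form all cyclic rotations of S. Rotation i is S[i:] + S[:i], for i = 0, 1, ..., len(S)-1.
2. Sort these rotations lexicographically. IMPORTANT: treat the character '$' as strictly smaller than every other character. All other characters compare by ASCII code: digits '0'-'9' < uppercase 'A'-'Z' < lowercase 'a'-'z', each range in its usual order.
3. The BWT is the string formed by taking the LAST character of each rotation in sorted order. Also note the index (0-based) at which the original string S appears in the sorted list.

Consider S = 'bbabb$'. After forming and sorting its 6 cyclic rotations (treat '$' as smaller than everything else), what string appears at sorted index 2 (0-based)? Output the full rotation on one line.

Answer: b$bbab

Derivation:
All 6 rotations (rotation i = S[i:]+S[:i]):
  rot[0] = bbabb$
  rot[1] = babb$b
  rot[2] = abb$bb
  rot[3] = bb$bba
  rot[4] = b$bbab
  rot[5] = $bbabb
Sorted (with $ < everything):
  sorted[0] = $bbabb
  sorted[1] = abb$bb
  sorted[2] = b$bbab
  sorted[3] = babb$b
  sorted[4] = bb$bba
  sorted[5] = bbabb$
sorted[2] = b$bbab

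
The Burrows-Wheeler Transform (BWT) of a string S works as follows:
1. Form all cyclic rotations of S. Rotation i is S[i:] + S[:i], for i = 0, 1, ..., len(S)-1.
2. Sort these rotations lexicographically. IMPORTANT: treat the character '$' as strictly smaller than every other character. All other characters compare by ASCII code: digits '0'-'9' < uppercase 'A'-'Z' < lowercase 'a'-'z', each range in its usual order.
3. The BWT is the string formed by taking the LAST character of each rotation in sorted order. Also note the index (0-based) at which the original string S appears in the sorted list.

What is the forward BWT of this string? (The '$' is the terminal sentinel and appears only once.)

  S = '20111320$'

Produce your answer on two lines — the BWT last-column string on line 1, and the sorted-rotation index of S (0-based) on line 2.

Answer: 0220113$1
7

Derivation:
All 9 rotations (rotation i = S[i:]+S[:i]):
  rot[0] = 20111320$
  rot[1] = 0111320$2
  rot[2] = 111320$20
  rot[3] = 11320$201
  rot[4] = 1320$2011
  rot[5] = 320$20111
  rot[6] = 20$201113
  rot[7] = 0$2011132
  rot[8] = $20111320
Sorted (with $ < everything):
  sorted[0] = $20111320  (last char: '0')
  sorted[1] = 0$2011132  (last char: '2')
  sorted[2] = 0111320$2  (last char: '2')
  sorted[3] = 111320$20  (last char: '0')
  sorted[4] = 11320$201  (last char: '1')
  sorted[5] = 1320$2011  (last char: '1')
  sorted[6] = 20$201113  (last char: '3')
  sorted[7] = 20111320$  (last char: '$')
  sorted[8] = 320$20111  (last char: '1')
Last column: 0220113$1
Original string S is at sorted index 7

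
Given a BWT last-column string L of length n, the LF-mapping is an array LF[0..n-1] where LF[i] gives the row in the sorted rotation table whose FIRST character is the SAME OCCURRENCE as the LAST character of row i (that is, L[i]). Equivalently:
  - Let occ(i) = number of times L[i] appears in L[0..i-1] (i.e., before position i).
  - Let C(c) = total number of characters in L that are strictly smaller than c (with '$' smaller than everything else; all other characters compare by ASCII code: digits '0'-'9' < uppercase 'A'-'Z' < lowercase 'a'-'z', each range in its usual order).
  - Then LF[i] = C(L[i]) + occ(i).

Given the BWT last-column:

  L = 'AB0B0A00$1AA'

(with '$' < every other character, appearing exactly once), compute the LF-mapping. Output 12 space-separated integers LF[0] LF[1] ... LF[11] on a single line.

Char counts: '$':1, '0':4, '1':1, 'A':4, 'B':2
C (first-col start): C('$')=0, C('0')=1, C('1')=5, C('A')=6, C('B')=10
L[0]='A': occ=0, LF[0]=C('A')+0=6+0=6
L[1]='B': occ=0, LF[1]=C('B')+0=10+0=10
L[2]='0': occ=0, LF[2]=C('0')+0=1+0=1
L[3]='B': occ=1, LF[3]=C('B')+1=10+1=11
L[4]='0': occ=1, LF[4]=C('0')+1=1+1=2
L[5]='A': occ=1, LF[5]=C('A')+1=6+1=7
L[6]='0': occ=2, LF[6]=C('0')+2=1+2=3
L[7]='0': occ=3, LF[7]=C('0')+3=1+3=4
L[8]='$': occ=0, LF[8]=C('$')+0=0+0=0
L[9]='1': occ=0, LF[9]=C('1')+0=5+0=5
L[10]='A': occ=2, LF[10]=C('A')+2=6+2=8
L[11]='A': occ=3, LF[11]=C('A')+3=6+3=9

Answer: 6 10 1 11 2 7 3 4 0 5 8 9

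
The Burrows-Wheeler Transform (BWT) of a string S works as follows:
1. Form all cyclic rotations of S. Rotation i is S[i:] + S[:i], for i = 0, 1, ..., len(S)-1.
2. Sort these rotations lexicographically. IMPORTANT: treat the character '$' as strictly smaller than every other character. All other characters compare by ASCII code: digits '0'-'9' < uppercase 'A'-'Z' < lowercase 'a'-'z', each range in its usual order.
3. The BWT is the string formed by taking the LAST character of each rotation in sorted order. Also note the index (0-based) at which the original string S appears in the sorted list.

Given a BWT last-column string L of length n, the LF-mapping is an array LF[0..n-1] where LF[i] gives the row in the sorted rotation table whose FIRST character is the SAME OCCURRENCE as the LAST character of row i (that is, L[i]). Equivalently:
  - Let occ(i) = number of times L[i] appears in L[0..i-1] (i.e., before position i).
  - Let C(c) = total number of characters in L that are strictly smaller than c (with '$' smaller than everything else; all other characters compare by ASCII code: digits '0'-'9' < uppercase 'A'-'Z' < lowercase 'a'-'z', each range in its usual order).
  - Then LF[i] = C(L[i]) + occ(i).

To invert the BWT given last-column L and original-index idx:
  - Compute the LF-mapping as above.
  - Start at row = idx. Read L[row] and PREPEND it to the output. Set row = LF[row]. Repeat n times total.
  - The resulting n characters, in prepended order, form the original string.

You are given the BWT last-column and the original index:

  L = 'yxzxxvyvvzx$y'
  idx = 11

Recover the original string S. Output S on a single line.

LF mapping: 8 4 11 5 6 1 9 2 3 12 7 0 10
Walk LF starting at row 11, prepending L[row]:
  step 1: row=11, L[11]='$', prepend. Next row=LF[11]=0
  step 2: row=0, L[0]='y', prepend. Next row=LF[0]=8
  step 3: row=8, L[8]='v', prepend. Next row=LF[8]=3
  step 4: row=3, L[3]='x', prepend. Next row=LF[3]=5
  step 5: row=5, L[5]='v', prepend. Next row=LF[5]=1
  step 6: row=1, L[1]='x', prepend. Next row=LF[1]=4
  step 7: row=4, L[4]='x', prepend. Next row=LF[4]=6
  step 8: row=6, L[6]='y', prepend. Next row=LF[6]=9
  step 9: row=9, L[9]='z', prepend. Next row=LF[9]=12
  step 10: row=12, L[12]='y', prepend. Next row=LF[12]=10
  step 11: row=10, L[10]='x', prepend. Next row=LF[10]=7
  step 12: row=7, L[7]='v', prepend. Next row=LF[7]=2
  step 13: row=2, L[2]='z', prepend. Next row=LF[2]=11
Reversed output: zvxyzyxxvxvy$

Answer: zvxyzyxxvxvy$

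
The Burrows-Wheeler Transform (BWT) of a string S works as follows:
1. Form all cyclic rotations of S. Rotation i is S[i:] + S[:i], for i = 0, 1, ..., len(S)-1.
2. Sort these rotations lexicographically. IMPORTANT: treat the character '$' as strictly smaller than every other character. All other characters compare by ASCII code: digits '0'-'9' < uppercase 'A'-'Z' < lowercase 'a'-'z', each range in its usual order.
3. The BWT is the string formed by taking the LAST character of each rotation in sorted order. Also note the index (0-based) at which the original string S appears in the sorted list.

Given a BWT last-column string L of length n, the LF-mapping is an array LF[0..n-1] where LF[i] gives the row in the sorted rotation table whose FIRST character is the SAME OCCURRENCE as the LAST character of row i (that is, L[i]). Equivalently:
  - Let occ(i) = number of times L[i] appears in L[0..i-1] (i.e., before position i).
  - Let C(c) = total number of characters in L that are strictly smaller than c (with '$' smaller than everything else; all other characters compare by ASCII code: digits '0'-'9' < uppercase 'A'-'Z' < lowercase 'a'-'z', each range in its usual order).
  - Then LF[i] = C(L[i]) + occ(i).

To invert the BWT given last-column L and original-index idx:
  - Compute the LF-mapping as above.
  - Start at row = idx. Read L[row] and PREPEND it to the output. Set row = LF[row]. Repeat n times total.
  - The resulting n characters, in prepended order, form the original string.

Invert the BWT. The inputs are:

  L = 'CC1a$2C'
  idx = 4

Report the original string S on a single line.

Answer: C12CaC$

Derivation:
LF mapping: 3 4 1 6 0 2 5
Walk LF starting at row 4, prepending L[row]:
  step 1: row=4, L[4]='$', prepend. Next row=LF[4]=0
  step 2: row=0, L[0]='C', prepend. Next row=LF[0]=3
  step 3: row=3, L[3]='a', prepend. Next row=LF[3]=6
  step 4: row=6, L[6]='C', prepend. Next row=LF[6]=5
  step 5: row=5, L[5]='2', prepend. Next row=LF[5]=2
  step 6: row=2, L[2]='1', prepend. Next row=LF[2]=1
  step 7: row=1, L[1]='C', prepend. Next row=LF[1]=4
Reversed output: C12CaC$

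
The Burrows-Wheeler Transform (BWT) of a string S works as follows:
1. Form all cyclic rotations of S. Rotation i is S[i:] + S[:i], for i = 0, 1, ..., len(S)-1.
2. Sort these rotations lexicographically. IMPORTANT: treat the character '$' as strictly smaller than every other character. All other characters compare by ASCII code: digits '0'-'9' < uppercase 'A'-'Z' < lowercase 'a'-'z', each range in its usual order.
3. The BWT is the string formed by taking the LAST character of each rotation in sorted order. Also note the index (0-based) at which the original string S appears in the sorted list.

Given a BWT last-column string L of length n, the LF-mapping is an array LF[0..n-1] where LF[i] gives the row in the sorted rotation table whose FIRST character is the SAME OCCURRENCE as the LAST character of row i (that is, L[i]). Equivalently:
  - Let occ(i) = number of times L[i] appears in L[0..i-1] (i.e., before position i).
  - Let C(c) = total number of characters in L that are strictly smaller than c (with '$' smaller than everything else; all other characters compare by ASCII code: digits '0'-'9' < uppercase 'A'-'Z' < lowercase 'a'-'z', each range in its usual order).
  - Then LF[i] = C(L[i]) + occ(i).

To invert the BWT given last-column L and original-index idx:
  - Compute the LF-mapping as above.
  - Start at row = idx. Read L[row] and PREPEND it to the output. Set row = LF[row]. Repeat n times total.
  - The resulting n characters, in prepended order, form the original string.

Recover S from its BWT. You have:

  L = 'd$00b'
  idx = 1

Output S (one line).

LF mapping: 4 0 1 2 3
Walk LF starting at row 1, prepending L[row]:
  step 1: row=1, L[1]='$', prepend. Next row=LF[1]=0
  step 2: row=0, L[0]='d', prepend. Next row=LF[0]=4
  step 3: row=4, L[4]='b', prepend. Next row=LF[4]=3
  step 4: row=3, L[3]='0', prepend. Next row=LF[3]=2
  step 5: row=2, L[2]='0', prepend. Next row=LF[2]=1
Reversed output: 00bd$

Answer: 00bd$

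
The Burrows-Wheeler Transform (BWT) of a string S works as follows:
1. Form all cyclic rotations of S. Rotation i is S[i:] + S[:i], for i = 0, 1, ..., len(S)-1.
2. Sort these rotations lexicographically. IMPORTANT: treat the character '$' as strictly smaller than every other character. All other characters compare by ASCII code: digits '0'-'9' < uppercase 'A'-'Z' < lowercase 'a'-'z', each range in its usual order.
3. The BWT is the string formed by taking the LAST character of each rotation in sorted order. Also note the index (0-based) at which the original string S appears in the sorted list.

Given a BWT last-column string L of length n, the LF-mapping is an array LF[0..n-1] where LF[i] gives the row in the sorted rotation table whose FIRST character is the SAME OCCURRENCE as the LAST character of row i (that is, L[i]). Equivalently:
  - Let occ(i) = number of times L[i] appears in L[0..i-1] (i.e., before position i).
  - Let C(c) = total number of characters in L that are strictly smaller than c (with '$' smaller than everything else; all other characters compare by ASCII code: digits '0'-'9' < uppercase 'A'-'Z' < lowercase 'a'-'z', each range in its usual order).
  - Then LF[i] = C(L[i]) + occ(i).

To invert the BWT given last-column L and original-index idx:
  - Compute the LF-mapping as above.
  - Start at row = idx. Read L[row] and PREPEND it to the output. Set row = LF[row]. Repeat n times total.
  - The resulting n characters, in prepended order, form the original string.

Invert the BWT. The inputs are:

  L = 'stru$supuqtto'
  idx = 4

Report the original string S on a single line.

Answer: rptoutuqtuss$

Derivation:
LF mapping: 5 7 4 10 0 6 11 2 12 3 8 9 1
Walk LF starting at row 4, prepending L[row]:
  step 1: row=4, L[4]='$', prepend. Next row=LF[4]=0
  step 2: row=0, L[0]='s', prepend. Next row=LF[0]=5
  step 3: row=5, L[5]='s', prepend. Next row=LF[5]=6
  step 4: row=6, L[6]='u', prepend. Next row=LF[6]=11
  step 5: row=11, L[11]='t', prepend. Next row=LF[11]=9
  step 6: row=9, L[9]='q', prepend. Next row=LF[9]=3
  step 7: row=3, L[3]='u', prepend. Next row=LF[3]=10
  step 8: row=10, L[10]='t', prepend. Next row=LF[10]=8
  step 9: row=8, L[8]='u', prepend. Next row=LF[8]=12
  step 10: row=12, L[12]='o', prepend. Next row=LF[12]=1
  step 11: row=1, L[1]='t', prepend. Next row=LF[1]=7
  step 12: row=7, L[7]='p', prepend. Next row=LF[7]=2
  step 13: row=2, L[2]='r', prepend. Next row=LF[2]=4
Reversed output: rptoutuqtuss$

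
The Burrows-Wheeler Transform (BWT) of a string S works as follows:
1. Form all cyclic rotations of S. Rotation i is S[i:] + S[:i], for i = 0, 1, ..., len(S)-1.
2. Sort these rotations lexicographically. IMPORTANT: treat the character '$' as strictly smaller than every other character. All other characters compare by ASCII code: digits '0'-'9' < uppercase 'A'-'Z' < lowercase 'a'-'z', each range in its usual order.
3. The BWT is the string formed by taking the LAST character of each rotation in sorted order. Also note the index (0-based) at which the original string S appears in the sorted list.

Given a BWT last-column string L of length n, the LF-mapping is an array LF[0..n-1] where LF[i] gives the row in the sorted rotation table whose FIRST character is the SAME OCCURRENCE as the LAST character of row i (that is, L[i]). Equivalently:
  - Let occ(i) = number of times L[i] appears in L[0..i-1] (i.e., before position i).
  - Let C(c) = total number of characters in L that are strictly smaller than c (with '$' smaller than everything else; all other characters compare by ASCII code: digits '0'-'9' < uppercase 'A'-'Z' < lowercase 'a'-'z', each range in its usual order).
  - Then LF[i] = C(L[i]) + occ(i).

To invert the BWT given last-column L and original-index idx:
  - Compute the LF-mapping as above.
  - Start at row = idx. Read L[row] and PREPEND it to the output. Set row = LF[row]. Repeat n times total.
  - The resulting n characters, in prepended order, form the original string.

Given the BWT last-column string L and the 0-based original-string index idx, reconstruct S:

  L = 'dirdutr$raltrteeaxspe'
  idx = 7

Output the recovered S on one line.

Answer: extraterrestrialpudd$

Derivation:
LF mapping: 3 8 11 4 19 16 12 0 13 1 9 17 14 18 5 6 2 20 15 10 7
Walk LF starting at row 7, prepending L[row]:
  step 1: row=7, L[7]='$', prepend. Next row=LF[7]=0
  step 2: row=0, L[0]='d', prepend. Next row=LF[0]=3
  step 3: row=3, L[3]='d', prepend. Next row=LF[3]=4
  step 4: row=4, L[4]='u', prepend. Next row=LF[4]=19
  step 5: row=19, L[19]='p', prepend. Next row=LF[19]=10
  step 6: row=10, L[10]='l', prepend. Next row=LF[10]=9
  step 7: row=9, L[9]='a', prepend. Next row=LF[9]=1
  step 8: row=1, L[1]='i', prepend. Next row=LF[1]=8
  step 9: row=8, L[8]='r', prepend. Next row=LF[8]=13
  step 10: row=13, L[13]='t', prepend. Next row=LF[13]=18
  step 11: row=18, L[18]='s', prepend. Next row=LF[18]=15
  step 12: row=15, L[15]='e', prepend. Next row=LF[15]=6
  step 13: row=6, L[6]='r', prepend. Next row=LF[6]=12
  step 14: row=12, L[12]='r', prepend. Next row=LF[12]=14
  step 15: row=14, L[14]='e', prepend. Next row=LF[14]=5
  step 16: row=5, L[5]='t', prepend. Next row=LF[5]=16
  step 17: row=16, L[16]='a', prepend. Next row=LF[16]=2
  step 18: row=2, L[2]='r', prepend. Next row=LF[2]=11
  step 19: row=11, L[11]='t', prepend. Next row=LF[11]=17
  step 20: row=17, L[17]='x', prepend. Next row=LF[17]=20
  step 21: row=20, L[20]='e', prepend. Next row=LF[20]=7
Reversed output: extraterrestrialpudd$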